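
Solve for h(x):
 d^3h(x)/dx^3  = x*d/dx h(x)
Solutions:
 h(x) = C1 + Integral(C2*airyai(x) + C3*airybi(x), x)


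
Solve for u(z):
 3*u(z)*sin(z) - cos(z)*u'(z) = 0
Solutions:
 u(z) = C1/cos(z)^3


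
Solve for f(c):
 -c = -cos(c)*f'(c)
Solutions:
 f(c) = C1 + Integral(c/cos(c), c)


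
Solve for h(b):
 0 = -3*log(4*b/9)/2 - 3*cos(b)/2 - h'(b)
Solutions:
 h(b) = C1 - 3*b*log(b)/2 - 3*b*log(2) + 3*b/2 + 3*b*log(3) - 3*sin(b)/2


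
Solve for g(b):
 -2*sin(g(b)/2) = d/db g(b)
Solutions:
 g(b) = -2*acos((-C1 - exp(2*b))/(C1 - exp(2*b))) + 4*pi
 g(b) = 2*acos((-C1 - exp(2*b))/(C1 - exp(2*b)))


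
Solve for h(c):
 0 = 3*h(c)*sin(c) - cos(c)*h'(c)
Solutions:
 h(c) = C1/cos(c)^3


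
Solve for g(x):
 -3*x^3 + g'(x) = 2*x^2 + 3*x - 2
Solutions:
 g(x) = C1 + 3*x^4/4 + 2*x^3/3 + 3*x^2/2 - 2*x


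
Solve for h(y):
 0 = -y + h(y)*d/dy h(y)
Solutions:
 h(y) = -sqrt(C1 + y^2)
 h(y) = sqrt(C1 + y^2)


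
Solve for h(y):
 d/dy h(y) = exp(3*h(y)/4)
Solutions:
 h(y) = 4*log(-1/(C1 + 3*y))/3 + 8*log(2)/3
 h(y) = 4*log((-1/(C1 + y))^(1/3)*(-6^(2/3) - 3*2^(2/3)*3^(1/6)*I)/6)
 h(y) = 4*log((-1/(C1 + y))^(1/3)*(-6^(2/3) + 3*2^(2/3)*3^(1/6)*I)/6)


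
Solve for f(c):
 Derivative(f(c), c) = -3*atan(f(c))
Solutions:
 Integral(1/atan(_y), (_y, f(c))) = C1 - 3*c


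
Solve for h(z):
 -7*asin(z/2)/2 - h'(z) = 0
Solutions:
 h(z) = C1 - 7*z*asin(z/2)/2 - 7*sqrt(4 - z^2)/2


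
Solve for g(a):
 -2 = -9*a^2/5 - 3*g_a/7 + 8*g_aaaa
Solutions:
 g(a) = C1 + C4*exp(3^(1/3)*7^(2/3)*a/14) - 7*a^3/5 + 14*a/3 + (C2*sin(3^(5/6)*7^(2/3)*a/28) + C3*cos(3^(5/6)*7^(2/3)*a/28))*exp(-3^(1/3)*7^(2/3)*a/28)


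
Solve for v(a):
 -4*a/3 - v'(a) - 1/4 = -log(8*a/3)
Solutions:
 v(a) = C1 - 2*a^2/3 + a*log(a) - 5*a/4 + a*log(8/3)


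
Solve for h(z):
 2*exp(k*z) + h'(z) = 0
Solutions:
 h(z) = C1 - 2*exp(k*z)/k


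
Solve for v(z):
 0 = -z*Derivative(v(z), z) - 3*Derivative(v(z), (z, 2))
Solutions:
 v(z) = C1 + C2*erf(sqrt(6)*z/6)


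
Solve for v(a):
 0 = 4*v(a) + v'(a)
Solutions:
 v(a) = C1*exp(-4*a)


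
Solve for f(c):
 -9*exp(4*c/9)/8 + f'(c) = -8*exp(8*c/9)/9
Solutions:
 f(c) = C1 + 81*exp(4*c/9)/32 - exp(c)^(8/9)


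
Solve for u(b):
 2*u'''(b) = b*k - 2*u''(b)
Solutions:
 u(b) = C1 + C2*b + C3*exp(-b) + b^3*k/12 - b^2*k/4


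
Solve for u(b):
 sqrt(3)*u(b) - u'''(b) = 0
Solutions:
 u(b) = C3*exp(3^(1/6)*b) + (C1*sin(3^(2/3)*b/2) + C2*cos(3^(2/3)*b/2))*exp(-3^(1/6)*b/2)


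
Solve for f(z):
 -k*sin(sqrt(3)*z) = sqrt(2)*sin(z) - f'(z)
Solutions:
 f(z) = C1 - sqrt(3)*k*cos(sqrt(3)*z)/3 - sqrt(2)*cos(z)


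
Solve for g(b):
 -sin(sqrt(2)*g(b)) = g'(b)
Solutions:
 g(b) = sqrt(2)*(pi - acos((-exp(2*sqrt(2)*C1) - exp(2*sqrt(2)*b))/(exp(2*sqrt(2)*C1) - exp(2*sqrt(2)*b)))/2)
 g(b) = sqrt(2)*acos((-exp(2*sqrt(2)*C1) - exp(2*sqrt(2)*b))/(exp(2*sqrt(2)*C1) - exp(2*sqrt(2)*b)))/2


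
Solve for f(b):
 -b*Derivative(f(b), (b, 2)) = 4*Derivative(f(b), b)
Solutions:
 f(b) = C1 + C2/b^3


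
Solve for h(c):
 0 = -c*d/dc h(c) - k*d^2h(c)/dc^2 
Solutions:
 h(c) = C1 + C2*sqrt(k)*erf(sqrt(2)*c*sqrt(1/k)/2)


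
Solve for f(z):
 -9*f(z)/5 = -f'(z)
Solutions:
 f(z) = C1*exp(9*z/5)


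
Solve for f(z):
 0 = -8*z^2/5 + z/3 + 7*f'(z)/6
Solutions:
 f(z) = C1 + 16*z^3/35 - z^2/7


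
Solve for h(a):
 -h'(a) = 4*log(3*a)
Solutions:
 h(a) = C1 - 4*a*log(a) - a*log(81) + 4*a


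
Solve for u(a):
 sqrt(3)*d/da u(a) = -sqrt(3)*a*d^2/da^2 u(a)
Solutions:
 u(a) = C1 + C2*log(a)


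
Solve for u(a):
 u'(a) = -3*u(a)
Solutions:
 u(a) = C1*exp(-3*a)


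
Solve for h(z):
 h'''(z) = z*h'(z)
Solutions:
 h(z) = C1 + Integral(C2*airyai(z) + C3*airybi(z), z)


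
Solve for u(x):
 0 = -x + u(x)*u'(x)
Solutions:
 u(x) = -sqrt(C1 + x^2)
 u(x) = sqrt(C1 + x^2)


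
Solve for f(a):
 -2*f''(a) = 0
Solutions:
 f(a) = C1 + C2*a


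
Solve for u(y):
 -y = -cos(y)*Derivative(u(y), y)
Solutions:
 u(y) = C1 + Integral(y/cos(y), y)


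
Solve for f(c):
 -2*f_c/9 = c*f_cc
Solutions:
 f(c) = C1 + C2*c^(7/9)


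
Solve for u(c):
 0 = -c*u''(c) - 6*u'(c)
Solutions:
 u(c) = C1 + C2/c^5


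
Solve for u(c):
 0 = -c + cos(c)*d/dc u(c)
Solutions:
 u(c) = C1 + Integral(c/cos(c), c)


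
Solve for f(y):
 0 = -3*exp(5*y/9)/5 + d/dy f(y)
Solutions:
 f(y) = C1 + 27*exp(5*y/9)/25


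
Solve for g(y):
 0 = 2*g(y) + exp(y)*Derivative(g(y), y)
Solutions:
 g(y) = C1*exp(2*exp(-y))


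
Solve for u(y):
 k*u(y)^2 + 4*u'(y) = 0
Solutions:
 u(y) = 4/(C1 + k*y)


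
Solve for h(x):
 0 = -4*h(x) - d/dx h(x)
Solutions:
 h(x) = C1*exp(-4*x)


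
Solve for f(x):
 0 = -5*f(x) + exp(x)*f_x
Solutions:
 f(x) = C1*exp(-5*exp(-x))


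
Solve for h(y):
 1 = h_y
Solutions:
 h(y) = C1 + y


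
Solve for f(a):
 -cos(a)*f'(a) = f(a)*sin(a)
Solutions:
 f(a) = C1*cos(a)


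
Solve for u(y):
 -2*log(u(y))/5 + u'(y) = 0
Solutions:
 li(u(y)) = C1 + 2*y/5


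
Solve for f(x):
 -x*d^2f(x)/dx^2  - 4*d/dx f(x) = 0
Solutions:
 f(x) = C1 + C2/x^3


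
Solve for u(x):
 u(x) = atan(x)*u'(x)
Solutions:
 u(x) = C1*exp(Integral(1/atan(x), x))


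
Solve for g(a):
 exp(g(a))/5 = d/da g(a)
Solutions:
 g(a) = log(-1/(C1 + a)) + log(5)


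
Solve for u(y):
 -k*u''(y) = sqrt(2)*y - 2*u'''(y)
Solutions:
 u(y) = C1 + C2*y + C3*exp(k*y/2) - sqrt(2)*y^3/(6*k) - sqrt(2)*y^2/k^2


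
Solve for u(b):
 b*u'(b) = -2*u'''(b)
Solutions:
 u(b) = C1 + Integral(C2*airyai(-2^(2/3)*b/2) + C3*airybi(-2^(2/3)*b/2), b)


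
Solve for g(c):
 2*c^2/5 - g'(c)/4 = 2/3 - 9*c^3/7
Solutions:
 g(c) = C1 + 9*c^4/7 + 8*c^3/15 - 8*c/3


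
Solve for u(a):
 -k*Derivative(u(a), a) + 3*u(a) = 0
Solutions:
 u(a) = C1*exp(3*a/k)


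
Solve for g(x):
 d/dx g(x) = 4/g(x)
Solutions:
 g(x) = -sqrt(C1 + 8*x)
 g(x) = sqrt(C1 + 8*x)


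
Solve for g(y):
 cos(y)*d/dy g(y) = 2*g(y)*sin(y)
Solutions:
 g(y) = C1/cos(y)^2


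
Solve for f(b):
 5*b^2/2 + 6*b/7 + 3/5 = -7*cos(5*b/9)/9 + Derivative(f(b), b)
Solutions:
 f(b) = C1 + 5*b^3/6 + 3*b^2/7 + 3*b/5 + 7*sin(5*b/9)/5


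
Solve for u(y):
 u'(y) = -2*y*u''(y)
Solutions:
 u(y) = C1 + C2*sqrt(y)


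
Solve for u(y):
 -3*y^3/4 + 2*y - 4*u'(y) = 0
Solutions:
 u(y) = C1 - 3*y^4/64 + y^2/4


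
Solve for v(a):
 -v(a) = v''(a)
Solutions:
 v(a) = C1*sin(a) + C2*cos(a)


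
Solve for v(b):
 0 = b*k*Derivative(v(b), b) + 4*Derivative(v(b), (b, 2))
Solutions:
 v(b) = Piecewise((-sqrt(2)*sqrt(pi)*C1*erf(sqrt(2)*b*sqrt(k)/4)/sqrt(k) - C2, (k > 0) | (k < 0)), (-C1*b - C2, True))


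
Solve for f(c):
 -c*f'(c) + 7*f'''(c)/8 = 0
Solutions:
 f(c) = C1 + Integral(C2*airyai(2*7^(2/3)*c/7) + C3*airybi(2*7^(2/3)*c/7), c)


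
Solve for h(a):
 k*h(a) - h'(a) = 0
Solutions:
 h(a) = C1*exp(a*k)


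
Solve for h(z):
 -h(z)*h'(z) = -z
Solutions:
 h(z) = -sqrt(C1 + z^2)
 h(z) = sqrt(C1 + z^2)


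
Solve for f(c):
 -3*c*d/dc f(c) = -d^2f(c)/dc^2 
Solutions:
 f(c) = C1 + C2*erfi(sqrt(6)*c/2)


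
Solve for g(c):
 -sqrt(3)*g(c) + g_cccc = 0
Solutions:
 g(c) = C1*exp(-3^(1/8)*c) + C2*exp(3^(1/8)*c) + C3*sin(3^(1/8)*c) + C4*cos(3^(1/8)*c)


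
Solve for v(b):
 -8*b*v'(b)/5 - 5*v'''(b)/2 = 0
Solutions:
 v(b) = C1 + Integral(C2*airyai(-2*10^(1/3)*b/5) + C3*airybi(-2*10^(1/3)*b/5), b)


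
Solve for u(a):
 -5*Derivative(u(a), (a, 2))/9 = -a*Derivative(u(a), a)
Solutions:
 u(a) = C1 + C2*erfi(3*sqrt(10)*a/10)


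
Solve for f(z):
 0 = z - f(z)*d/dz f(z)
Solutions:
 f(z) = -sqrt(C1 + z^2)
 f(z) = sqrt(C1 + z^2)


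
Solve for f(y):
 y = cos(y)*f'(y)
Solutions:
 f(y) = C1 + Integral(y/cos(y), y)


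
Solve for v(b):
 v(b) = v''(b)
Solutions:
 v(b) = C1*exp(-b) + C2*exp(b)


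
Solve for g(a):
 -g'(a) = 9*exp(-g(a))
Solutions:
 g(a) = log(C1 - 9*a)


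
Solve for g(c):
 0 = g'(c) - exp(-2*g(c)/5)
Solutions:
 g(c) = 5*log(-sqrt(C1 + c)) - 5*log(5) + 5*log(10)/2
 g(c) = 5*log(C1 + c)/2 - 5*log(5) + 5*log(10)/2


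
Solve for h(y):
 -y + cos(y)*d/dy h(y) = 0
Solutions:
 h(y) = C1 + Integral(y/cos(y), y)


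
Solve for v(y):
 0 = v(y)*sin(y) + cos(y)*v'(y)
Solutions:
 v(y) = C1*cos(y)


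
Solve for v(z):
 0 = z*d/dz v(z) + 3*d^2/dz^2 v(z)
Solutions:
 v(z) = C1 + C2*erf(sqrt(6)*z/6)


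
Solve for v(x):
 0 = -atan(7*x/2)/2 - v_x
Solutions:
 v(x) = C1 - x*atan(7*x/2)/2 + log(49*x^2 + 4)/14


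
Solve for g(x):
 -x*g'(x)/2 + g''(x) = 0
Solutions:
 g(x) = C1 + C2*erfi(x/2)


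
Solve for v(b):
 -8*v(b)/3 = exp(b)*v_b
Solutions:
 v(b) = C1*exp(8*exp(-b)/3)


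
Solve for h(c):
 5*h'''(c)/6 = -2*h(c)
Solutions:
 h(c) = C3*exp(c*(-12^(1/3)*5^(2/3) + 3*10^(2/3)*3^(1/3))/20)*sin(10^(2/3)*3^(5/6)*c/10) + C4*exp(c*(-12^(1/3)*5^(2/3) + 3*10^(2/3)*3^(1/3))/20)*cos(10^(2/3)*3^(5/6)*c/10) + C5*exp(-c*(12^(1/3)*5^(2/3) + 3*10^(2/3)*3^(1/3))/20) + (C1*sin(10^(2/3)*3^(5/6)*c/10) + C2*cos(10^(2/3)*3^(5/6)*c/10))*exp(12^(1/3)*5^(2/3)*c/10)


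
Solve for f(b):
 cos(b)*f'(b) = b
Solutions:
 f(b) = C1 + Integral(b/cos(b), b)


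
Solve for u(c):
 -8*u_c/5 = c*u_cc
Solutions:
 u(c) = C1 + C2/c^(3/5)


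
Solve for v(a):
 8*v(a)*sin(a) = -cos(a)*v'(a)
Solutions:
 v(a) = C1*cos(a)^8


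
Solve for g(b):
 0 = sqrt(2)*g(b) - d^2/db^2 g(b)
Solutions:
 g(b) = C1*exp(-2^(1/4)*b) + C2*exp(2^(1/4)*b)


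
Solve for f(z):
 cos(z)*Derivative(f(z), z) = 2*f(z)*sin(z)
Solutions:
 f(z) = C1/cos(z)^2


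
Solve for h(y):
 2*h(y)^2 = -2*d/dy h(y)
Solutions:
 h(y) = 1/(C1 + y)


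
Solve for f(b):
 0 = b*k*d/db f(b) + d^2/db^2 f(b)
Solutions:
 f(b) = Piecewise((-sqrt(2)*sqrt(pi)*C1*erf(sqrt(2)*b*sqrt(k)/2)/(2*sqrt(k)) - C2, (k > 0) | (k < 0)), (-C1*b - C2, True))


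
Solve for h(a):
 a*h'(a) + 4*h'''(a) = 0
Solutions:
 h(a) = C1 + Integral(C2*airyai(-2^(1/3)*a/2) + C3*airybi(-2^(1/3)*a/2), a)


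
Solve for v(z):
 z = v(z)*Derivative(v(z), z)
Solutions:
 v(z) = -sqrt(C1 + z^2)
 v(z) = sqrt(C1 + z^2)


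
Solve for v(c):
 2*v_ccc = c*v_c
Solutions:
 v(c) = C1 + Integral(C2*airyai(2^(2/3)*c/2) + C3*airybi(2^(2/3)*c/2), c)


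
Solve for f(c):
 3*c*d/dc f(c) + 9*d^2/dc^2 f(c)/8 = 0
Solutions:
 f(c) = C1 + C2*erf(2*sqrt(3)*c/3)


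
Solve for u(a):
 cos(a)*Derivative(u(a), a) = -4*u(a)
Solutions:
 u(a) = C1*(sin(a)^2 - 2*sin(a) + 1)/(sin(a)^2 + 2*sin(a) + 1)


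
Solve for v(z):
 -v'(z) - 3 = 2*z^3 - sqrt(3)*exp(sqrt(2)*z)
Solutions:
 v(z) = C1 - z^4/2 - 3*z + sqrt(6)*exp(sqrt(2)*z)/2


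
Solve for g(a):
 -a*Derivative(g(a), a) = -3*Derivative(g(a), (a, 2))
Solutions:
 g(a) = C1 + C2*erfi(sqrt(6)*a/6)


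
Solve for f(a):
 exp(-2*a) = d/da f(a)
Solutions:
 f(a) = C1 - exp(-2*a)/2


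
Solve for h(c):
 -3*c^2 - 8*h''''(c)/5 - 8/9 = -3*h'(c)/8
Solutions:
 h(c) = C1 + C4*exp(15^(1/3)*c/4) + 8*c^3/3 + 64*c/27 + (C2*sin(3^(5/6)*5^(1/3)*c/8) + C3*cos(3^(5/6)*5^(1/3)*c/8))*exp(-15^(1/3)*c/8)


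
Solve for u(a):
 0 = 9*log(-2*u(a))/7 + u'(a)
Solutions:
 7*Integral(1/(log(-_y) + log(2)), (_y, u(a)))/9 = C1 - a


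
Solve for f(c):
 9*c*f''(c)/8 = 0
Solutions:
 f(c) = C1 + C2*c


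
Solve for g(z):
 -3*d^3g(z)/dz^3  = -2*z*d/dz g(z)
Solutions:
 g(z) = C1 + Integral(C2*airyai(2^(1/3)*3^(2/3)*z/3) + C3*airybi(2^(1/3)*3^(2/3)*z/3), z)


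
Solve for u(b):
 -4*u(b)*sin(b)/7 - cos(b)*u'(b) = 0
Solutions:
 u(b) = C1*cos(b)^(4/7)


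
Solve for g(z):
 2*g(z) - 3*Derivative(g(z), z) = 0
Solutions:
 g(z) = C1*exp(2*z/3)


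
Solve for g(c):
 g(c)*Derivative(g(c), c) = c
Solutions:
 g(c) = -sqrt(C1 + c^2)
 g(c) = sqrt(C1 + c^2)


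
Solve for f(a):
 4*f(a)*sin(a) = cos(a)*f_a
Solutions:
 f(a) = C1/cos(a)^4


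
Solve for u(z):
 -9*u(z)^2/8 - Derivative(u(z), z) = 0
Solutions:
 u(z) = 8/(C1 + 9*z)


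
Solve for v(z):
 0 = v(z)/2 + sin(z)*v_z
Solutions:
 v(z) = C1*(cos(z) + 1)^(1/4)/(cos(z) - 1)^(1/4)


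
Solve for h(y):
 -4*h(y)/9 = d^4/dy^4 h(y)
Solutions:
 h(y) = (C1*sin(sqrt(3)*y/3) + C2*cos(sqrt(3)*y/3))*exp(-sqrt(3)*y/3) + (C3*sin(sqrt(3)*y/3) + C4*cos(sqrt(3)*y/3))*exp(sqrt(3)*y/3)


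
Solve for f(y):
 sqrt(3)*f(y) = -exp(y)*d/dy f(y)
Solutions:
 f(y) = C1*exp(sqrt(3)*exp(-y))


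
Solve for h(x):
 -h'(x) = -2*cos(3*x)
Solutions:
 h(x) = C1 + 2*sin(3*x)/3


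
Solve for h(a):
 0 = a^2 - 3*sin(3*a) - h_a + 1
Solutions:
 h(a) = C1 + a^3/3 + a + cos(3*a)


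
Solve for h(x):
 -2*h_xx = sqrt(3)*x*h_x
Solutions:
 h(x) = C1 + C2*erf(3^(1/4)*x/2)


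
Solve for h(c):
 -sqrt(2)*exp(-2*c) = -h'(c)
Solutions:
 h(c) = C1 - sqrt(2)*exp(-2*c)/2


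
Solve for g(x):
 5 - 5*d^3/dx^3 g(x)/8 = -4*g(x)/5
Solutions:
 g(x) = C3*exp(2*2^(2/3)*5^(1/3)*x/5) + (C1*sin(2^(2/3)*sqrt(3)*5^(1/3)*x/5) + C2*cos(2^(2/3)*sqrt(3)*5^(1/3)*x/5))*exp(-2^(2/3)*5^(1/3)*x/5) - 25/4


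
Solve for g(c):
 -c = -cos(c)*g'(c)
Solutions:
 g(c) = C1 + Integral(c/cos(c), c)


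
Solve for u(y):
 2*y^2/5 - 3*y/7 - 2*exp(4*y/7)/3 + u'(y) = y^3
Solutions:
 u(y) = C1 + y^4/4 - 2*y^3/15 + 3*y^2/14 + 7*exp(4*y/7)/6


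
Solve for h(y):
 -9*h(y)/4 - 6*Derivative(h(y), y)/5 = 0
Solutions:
 h(y) = C1*exp(-15*y/8)


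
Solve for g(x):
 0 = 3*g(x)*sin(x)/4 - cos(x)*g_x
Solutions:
 g(x) = C1/cos(x)^(3/4)


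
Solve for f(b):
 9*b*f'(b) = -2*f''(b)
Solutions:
 f(b) = C1 + C2*erf(3*b/2)


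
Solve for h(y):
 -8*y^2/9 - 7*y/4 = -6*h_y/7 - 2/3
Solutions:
 h(y) = C1 + 28*y^3/81 + 49*y^2/48 - 7*y/9


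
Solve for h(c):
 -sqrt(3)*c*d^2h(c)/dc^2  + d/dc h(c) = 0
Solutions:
 h(c) = C1 + C2*c^(sqrt(3)/3 + 1)


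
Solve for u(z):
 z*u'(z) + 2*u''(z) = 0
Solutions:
 u(z) = C1 + C2*erf(z/2)


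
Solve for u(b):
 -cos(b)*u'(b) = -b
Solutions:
 u(b) = C1 + Integral(b/cos(b), b)


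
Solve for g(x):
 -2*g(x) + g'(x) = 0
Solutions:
 g(x) = C1*exp(2*x)


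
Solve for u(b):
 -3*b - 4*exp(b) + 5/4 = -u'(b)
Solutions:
 u(b) = C1 + 3*b^2/2 - 5*b/4 + 4*exp(b)


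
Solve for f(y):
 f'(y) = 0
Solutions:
 f(y) = C1


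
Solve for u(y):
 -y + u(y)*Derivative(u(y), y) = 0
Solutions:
 u(y) = -sqrt(C1 + y^2)
 u(y) = sqrt(C1 + y^2)


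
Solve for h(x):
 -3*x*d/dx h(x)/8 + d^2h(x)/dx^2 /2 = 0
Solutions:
 h(x) = C1 + C2*erfi(sqrt(6)*x/4)


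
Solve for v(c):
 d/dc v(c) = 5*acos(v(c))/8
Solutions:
 Integral(1/acos(_y), (_y, v(c))) = C1 + 5*c/8


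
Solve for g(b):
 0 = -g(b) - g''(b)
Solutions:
 g(b) = C1*sin(b) + C2*cos(b)


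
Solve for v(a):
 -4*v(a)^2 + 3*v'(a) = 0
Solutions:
 v(a) = -3/(C1 + 4*a)


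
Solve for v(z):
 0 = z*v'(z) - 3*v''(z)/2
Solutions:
 v(z) = C1 + C2*erfi(sqrt(3)*z/3)


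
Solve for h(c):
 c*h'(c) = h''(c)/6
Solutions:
 h(c) = C1 + C2*erfi(sqrt(3)*c)


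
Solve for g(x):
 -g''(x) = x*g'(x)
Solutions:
 g(x) = C1 + C2*erf(sqrt(2)*x/2)


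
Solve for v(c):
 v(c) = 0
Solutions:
 v(c) = 0


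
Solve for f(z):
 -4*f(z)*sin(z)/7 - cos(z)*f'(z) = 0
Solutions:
 f(z) = C1*cos(z)^(4/7)


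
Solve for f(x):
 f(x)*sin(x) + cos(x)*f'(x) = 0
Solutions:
 f(x) = C1*cos(x)


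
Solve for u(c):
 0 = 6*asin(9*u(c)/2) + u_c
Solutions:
 Integral(1/asin(9*_y/2), (_y, u(c))) = C1 - 6*c


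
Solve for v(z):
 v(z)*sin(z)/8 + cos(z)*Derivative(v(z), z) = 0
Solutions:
 v(z) = C1*cos(z)^(1/8)


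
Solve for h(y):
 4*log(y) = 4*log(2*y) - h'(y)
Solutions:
 h(y) = C1 + 4*y*log(2)


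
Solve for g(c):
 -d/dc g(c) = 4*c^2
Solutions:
 g(c) = C1 - 4*c^3/3


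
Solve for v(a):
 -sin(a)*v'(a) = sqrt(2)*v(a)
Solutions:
 v(a) = C1*(cos(a) + 1)^(sqrt(2)/2)/(cos(a) - 1)^(sqrt(2)/2)


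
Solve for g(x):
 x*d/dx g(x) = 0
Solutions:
 g(x) = C1


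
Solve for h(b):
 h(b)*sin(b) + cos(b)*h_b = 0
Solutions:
 h(b) = C1*cos(b)


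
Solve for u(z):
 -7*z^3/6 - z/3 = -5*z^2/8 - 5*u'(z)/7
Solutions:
 u(z) = C1 + 49*z^4/120 - 7*z^3/24 + 7*z^2/30


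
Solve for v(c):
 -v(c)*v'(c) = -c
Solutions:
 v(c) = -sqrt(C1 + c^2)
 v(c) = sqrt(C1 + c^2)


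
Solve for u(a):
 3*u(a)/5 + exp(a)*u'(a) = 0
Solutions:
 u(a) = C1*exp(3*exp(-a)/5)


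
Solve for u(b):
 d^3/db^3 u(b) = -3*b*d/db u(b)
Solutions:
 u(b) = C1 + Integral(C2*airyai(-3^(1/3)*b) + C3*airybi(-3^(1/3)*b), b)


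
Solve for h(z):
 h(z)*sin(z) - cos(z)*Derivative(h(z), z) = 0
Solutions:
 h(z) = C1/cos(z)


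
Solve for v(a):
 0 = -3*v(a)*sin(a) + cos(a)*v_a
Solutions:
 v(a) = C1/cos(a)^3


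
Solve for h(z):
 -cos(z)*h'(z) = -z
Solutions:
 h(z) = C1 + Integral(z/cos(z), z)


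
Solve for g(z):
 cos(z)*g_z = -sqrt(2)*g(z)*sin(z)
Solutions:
 g(z) = C1*cos(z)^(sqrt(2))


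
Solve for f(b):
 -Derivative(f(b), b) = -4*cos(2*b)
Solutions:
 f(b) = C1 + 2*sin(2*b)


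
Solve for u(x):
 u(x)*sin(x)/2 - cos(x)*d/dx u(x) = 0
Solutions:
 u(x) = C1/sqrt(cos(x))


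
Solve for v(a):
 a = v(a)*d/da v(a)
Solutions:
 v(a) = -sqrt(C1 + a^2)
 v(a) = sqrt(C1 + a^2)


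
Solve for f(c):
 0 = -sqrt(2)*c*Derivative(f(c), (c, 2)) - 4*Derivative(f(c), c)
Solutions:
 f(c) = C1 + C2*c^(1 - 2*sqrt(2))


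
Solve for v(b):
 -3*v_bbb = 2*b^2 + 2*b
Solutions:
 v(b) = C1 + C2*b + C3*b^2 - b^5/90 - b^4/36


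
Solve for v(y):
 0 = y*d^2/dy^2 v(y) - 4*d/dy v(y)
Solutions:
 v(y) = C1 + C2*y^5


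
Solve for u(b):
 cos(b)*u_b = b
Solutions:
 u(b) = C1 + Integral(b/cos(b), b)


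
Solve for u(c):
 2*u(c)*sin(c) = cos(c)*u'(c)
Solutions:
 u(c) = C1/cos(c)^2


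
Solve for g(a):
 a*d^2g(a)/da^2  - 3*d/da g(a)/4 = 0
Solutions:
 g(a) = C1 + C2*a^(7/4)


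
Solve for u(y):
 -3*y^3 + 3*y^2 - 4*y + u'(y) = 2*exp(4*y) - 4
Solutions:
 u(y) = C1 + 3*y^4/4 - y^3 + 2*y^2 - 4*y + exp(4*y)/2


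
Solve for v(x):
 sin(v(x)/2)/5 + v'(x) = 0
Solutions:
 x/5 + log(cos(v(x)/2) - 1) - log(cos(v(x)/2) + 1) = C1


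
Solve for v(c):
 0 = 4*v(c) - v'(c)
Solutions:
 v(c) = C1*exp(4*c)


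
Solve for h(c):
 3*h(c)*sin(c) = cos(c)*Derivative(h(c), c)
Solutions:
 h(c) = C1/cos(c)^3


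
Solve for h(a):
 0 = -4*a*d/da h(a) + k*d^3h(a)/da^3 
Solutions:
 h(a) = C1 + Integral(C2*airyai(2^(2/3)*a*(1/k)^(1/3)) + C3*airybi(2^(2/3)*a*(1/k)^(1/3)), a)


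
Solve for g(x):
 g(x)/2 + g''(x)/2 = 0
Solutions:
 g(x) = C1*sin(x) + C2*cos(x)


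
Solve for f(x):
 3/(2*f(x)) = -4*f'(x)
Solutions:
 f(x) = -sqrt(C1 - 3*x)/2
 f(x) = sqrt(C1 - 3*x)/2


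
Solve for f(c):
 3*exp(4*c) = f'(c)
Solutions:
 f(c) = C1 + 3*exp(4*c)/4


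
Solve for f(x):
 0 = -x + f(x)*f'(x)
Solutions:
 f(x) = -sqrt(C1 + x^2)
 f(x) = sqrt(C1 + x^2)


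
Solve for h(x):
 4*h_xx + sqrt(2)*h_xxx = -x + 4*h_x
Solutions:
 h(x) = C1 + C2*exp(sqrt(2)*x*(-1 + sqrt(1 + sqrt(2)))) + C3*exp(-sqrt(2)*x*(1 + sqrt(1 + sqrt(2)))) + x^2/8 + x/4


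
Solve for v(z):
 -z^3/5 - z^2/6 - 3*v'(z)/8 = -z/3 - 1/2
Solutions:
 v(z) = C1 - 2*z^4/15 - 4*z^3/27 + 4*z^2/9 + 4*z/3


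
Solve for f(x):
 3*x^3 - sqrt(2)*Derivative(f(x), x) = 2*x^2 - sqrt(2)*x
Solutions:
 f(x) = C1 + 3*sqrt(2)*x^4/8 - sqrt(2)*x^3/3 + x^2/2


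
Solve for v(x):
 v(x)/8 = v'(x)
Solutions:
 v(x) = C1*exp(x/8)


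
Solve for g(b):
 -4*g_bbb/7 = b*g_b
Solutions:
 g(b) = C1 + Integral(C2*airyai(-14^(1/3)*b/2) + C3*airybi(-14^(1/3)*b/2), b)


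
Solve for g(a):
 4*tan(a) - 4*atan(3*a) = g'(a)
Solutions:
 g(a) = C1 - 4*a*atan(3*a) + 2*log(9*a^2 + 1)/3 - 4*log(cos(a))


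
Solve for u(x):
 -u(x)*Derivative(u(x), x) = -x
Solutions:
 u(x) = -sqrt(C1 + x^2)
 u(x) = sqrt(C1 + x^2)


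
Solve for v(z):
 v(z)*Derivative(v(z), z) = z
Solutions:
 v(z) = -sqrt(C1 + z^2)
 v(z) = sqrt(C1 + z^2)


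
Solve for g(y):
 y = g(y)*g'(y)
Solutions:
 g(y) = -sqrt(C1 + y^2)
 g(y) = sqrt(C1 + y^2)


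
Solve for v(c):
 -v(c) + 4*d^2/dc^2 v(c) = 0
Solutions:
 v(c) = C1*exp(-c/2) + C2*exp(c/2)


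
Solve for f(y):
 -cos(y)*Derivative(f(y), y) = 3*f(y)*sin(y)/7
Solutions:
 f(y) = C1*cos(y)^(3/7)


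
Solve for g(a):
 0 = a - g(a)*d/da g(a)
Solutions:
 g(a) = -sqrt(C1 + a^2)
 g(a) = sqrt(C1 + a^2)


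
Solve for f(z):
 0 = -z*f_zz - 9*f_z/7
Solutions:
 f(z) = C1 + C2/z^(2/7)


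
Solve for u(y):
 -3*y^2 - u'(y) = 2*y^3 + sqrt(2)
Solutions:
 u(y) = C1 - y^4/2 - y^3 - sqrt(2)*y


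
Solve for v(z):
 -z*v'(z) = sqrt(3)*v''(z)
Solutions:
 v(z) = C1 + C2*erf(sqrt(2)*3^(3/4)*z/6)


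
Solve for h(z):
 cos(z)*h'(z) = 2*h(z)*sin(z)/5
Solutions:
 h(z) = C1/cos(z)^(2/5)


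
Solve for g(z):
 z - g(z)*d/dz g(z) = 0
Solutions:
 g(z) = -sqrt(C1 + z^2)
 g(z) = sqrt(C1 + z^2)


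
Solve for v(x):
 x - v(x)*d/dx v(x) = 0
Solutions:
 v(x) = -sqrt(C1 + x^2)
 v(x) = sqrt(C1 + x^2)


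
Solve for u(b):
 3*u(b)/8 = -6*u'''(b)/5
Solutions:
 u(b) = C3*exp(-2^(2/3)*5^(1/3)*b/4) + (C1*sin(2^(2/3)*sqrt(3)*5^(1/3)*b/8) + C2*cos(2^(2/3)*sqrt(3)*5^(1/3)*b/8))*exp(2^(2/3)*5^(1/3)*b/8)


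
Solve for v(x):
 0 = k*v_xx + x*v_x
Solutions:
 v(x) = C1 + C2*sqrt(k)*erf(sqrt(2)*x*sqrt(1/k)/2)


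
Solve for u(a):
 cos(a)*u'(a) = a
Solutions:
 u(a) = C1 + Integral(a/cos(a), a)


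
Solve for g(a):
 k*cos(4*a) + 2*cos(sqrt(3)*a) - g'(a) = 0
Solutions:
 g(a) = C1 + k*sin(4*a)/4 + 2*sqrt(3)*sin(sqrt(3)*a)/3


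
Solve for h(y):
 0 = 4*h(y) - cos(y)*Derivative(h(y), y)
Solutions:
 h(y) = C1*(sin(y)^2 + 2*sin(y) + 1)/(sin(y)^2 - 2*sin(y) + 1)


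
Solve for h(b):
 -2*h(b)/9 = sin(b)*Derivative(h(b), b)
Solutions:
 h(b) = C1*(cos(b) + 1)^(1/9)/(cos(b) - 1)^(1/9)


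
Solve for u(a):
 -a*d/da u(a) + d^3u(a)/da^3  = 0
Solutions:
 u(a) = C1 + Integral(C2*airyai(a) + C3*airybi(a), a)


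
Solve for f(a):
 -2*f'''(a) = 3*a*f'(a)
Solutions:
 f(a) = C1 + Integral(C2*airyai(-2^(2/3)*3^(1/3)*a/2) + C3*airybi(-2^(2/3)*3^(1/3)*a/2), a)


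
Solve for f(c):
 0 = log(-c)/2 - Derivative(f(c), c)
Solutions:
 f(c) = C1 + c*log(-c)/2 - c/2


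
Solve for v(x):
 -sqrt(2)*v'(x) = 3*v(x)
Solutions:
 v(x) = C1*exp(-3*sqrt(2)*x/2)


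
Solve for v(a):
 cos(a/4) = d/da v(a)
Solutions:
 v(a) = C1 + 4*sin(a/4)


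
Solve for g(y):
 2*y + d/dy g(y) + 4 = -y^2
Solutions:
 g(y) = C1 - y^3/3 - y^2 - 4*y


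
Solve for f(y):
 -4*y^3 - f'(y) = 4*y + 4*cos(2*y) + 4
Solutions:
 f(y) = C1 - y^4 - 2*y^2 - 4*y - 2*sin(2*y)


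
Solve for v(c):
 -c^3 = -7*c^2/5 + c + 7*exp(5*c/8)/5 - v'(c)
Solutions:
 v(c) = C1 + c^4/4 - 7*c^3/15 + c^2/2 + 56*exp(5*c/8)/25


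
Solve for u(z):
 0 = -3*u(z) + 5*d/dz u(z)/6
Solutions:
 u(z) = C1*exp(18*z/5)


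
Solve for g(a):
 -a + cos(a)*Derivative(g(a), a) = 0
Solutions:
 g(a) = C1 + Integral(a/cos(a), a)


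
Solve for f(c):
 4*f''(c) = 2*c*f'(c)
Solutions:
 f(c) = C1 + C2*erfi(c/2)


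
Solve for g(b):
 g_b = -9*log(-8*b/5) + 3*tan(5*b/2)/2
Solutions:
 g(b) = C1 - 9*b*log(-b) - 27*b*log(2) + 9*b + 9*b*log(5) - 3*log(cos(5*b/2))/5


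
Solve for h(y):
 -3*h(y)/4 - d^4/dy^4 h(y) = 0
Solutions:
 h(y) = (C1*sin(3^(1/4)*y/2) + C2*cos(3^(1/4)*y/2))*exp(-3^(1/4)*y/2) + (C3*sin(3^(1/4)*y/2) + C4*cos(3^(1/4)*y/2))*exp(3^(1/4)*y/2)


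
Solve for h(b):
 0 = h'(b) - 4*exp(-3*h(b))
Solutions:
 h(b) = log(C1 + 12*b)/3
 h(b) = log((-3^(1/3) - 3^(5/6)*I)*(C1 + 4*b)^(1/3)/2)
 h(b) = log((-3^(1/3) + 3^(5/6)*I)*(C1 + 4*b)^(1/3)/2)


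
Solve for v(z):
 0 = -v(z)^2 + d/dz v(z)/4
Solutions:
 v(z) = -1/(C1 + 4*z)


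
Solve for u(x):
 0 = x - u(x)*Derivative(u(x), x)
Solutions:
 u(x) = -sqrt(C1 + x^2)
 u(x) = sqrt(C1 + x^2)


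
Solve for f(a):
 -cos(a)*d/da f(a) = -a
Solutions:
 f(a) = C1 + Integral(a/cos(a), a)


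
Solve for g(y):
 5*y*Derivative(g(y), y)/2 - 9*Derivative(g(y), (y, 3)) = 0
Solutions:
 g(y) = C1 + Integral(C2*airyai(60^(1/3)*y/6) + C3*airybi(60^(1/3)*y/6), y)


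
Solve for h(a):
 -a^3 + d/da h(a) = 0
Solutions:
 h(a) = C1 + a^4/4


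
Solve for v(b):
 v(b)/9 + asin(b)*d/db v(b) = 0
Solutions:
 v(b) = C1*exp(-Integral(1/asin(b), b)/9)


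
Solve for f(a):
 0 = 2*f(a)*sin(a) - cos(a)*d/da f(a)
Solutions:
 f(a) = C1/cos(a)^2


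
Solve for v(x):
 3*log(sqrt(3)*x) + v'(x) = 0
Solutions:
 v(x) = C1 - 3*x*log(x) - 3*x*log(3)/2 + 3*x


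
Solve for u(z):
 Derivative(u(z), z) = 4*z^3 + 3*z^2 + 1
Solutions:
 u(z) = C1 + z^4 + z^3 + z


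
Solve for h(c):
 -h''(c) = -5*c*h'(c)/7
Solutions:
 h(c) = C1 + C2*erfi(sqrt(70)*c/14)


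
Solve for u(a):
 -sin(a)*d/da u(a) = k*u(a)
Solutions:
 u(a) = C1*exp(k*(-log(cos(a) - 1) + log(cos(a) + 1))/2)


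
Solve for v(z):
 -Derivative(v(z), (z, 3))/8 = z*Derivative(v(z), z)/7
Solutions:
 v(z) = C1 + Integral(C2*airyai(-2*7^(2/3)*z/7) + C3*airybi(-2*7^(2/3)*z/7), z)


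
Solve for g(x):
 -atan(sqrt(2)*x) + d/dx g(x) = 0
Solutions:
 g(x) = C1 + x*atan(sqrt(2)*x) - sqrt(2)*log(2*x^2 + 1)/4


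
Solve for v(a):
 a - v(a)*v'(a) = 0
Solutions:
 v(a) = -sqrt(C1 + a^2)
 v(a) = sqrt(C1 + a^2)


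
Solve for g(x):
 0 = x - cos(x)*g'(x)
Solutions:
 g(x) = C1 + Integral(x/cos(x), x)


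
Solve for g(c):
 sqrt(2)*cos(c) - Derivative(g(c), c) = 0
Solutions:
 g(c) = C1 + sqrt(2)*sin(c)


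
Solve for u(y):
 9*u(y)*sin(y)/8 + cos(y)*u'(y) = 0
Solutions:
 u(y) = C1*cos(y)^(9/8)


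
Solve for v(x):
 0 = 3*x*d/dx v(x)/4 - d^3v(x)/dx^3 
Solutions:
 v(x) = C1 + Integral(C2*airyai(6^(1/3)*x/2) + C3*airybi(6^(1/3)*x/2), x)


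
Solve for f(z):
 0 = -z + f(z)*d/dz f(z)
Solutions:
 f(z) = -sqrt(C1 + z^2)
 f(z) = sqrt(C1 + z^2)


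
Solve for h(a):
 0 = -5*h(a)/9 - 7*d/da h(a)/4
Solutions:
 h(a) = C1*exp(-20*a/63)


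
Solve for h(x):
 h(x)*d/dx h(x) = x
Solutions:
 h(x) = -sqrt(C1 + x^2)
 h(x) = sqrt(C1 + x^2)


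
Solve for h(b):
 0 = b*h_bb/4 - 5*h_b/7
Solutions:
 h(b) = C1 + C2*b^(27/7)


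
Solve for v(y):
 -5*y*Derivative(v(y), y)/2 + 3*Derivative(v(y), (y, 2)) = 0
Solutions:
 v(y) = C1 + C2*erfi(sqrt(15)*y/6)


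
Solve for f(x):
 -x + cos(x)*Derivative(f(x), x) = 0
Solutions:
 f(x) = C1 + Integral(x/cos(x), x)


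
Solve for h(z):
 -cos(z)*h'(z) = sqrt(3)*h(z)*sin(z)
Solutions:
 h(z) = C1*cos(z)^(sqrt(3))


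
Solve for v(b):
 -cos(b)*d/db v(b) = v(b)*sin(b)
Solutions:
 v(b) = C1*cos(b)


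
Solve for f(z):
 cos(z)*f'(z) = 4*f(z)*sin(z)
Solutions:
 f(z) = C1/cos(z)^4


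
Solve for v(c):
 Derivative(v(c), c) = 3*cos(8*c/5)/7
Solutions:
 v(c) = C1 + 15*sin(8*c/5)/56


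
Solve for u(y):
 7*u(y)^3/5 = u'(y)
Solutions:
 u(y) = -sqrt(10)*sqrt(-1/(C1 + 7*y))/2
 u(y) = sqrt(10)*sqrt(-1/(C1 + 7*y))/2


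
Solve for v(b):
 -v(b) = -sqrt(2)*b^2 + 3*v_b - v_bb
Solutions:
 v(b) = C1*exp(b*(3 - sqrt(13))/2) + C2*exp(b*(3 + sqrt(13))/2) + sqrt(2)*b^2 - 6*sqrt(2)*b + 20*sqrt(2)


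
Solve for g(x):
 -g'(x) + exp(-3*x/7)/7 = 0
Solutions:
 g(x) = C1 - exp(-3*x/7)/3


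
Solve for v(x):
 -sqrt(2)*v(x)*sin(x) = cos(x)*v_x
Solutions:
 v(x) = C1*cos(x)^(sqrt(2))


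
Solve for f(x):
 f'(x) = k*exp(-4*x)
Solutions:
 f(x) = C1 - k*exp(-4*x)/4


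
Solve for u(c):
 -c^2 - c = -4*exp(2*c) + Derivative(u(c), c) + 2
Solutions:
 u(c) = C1 - c^3/3 - c^2/2 - 2*c + 2*exp(2*c)


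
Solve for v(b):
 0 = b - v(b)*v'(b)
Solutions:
 v(b) = -sqrt(C1 + b^2)
 v(b) = sqrt(C1 + b^2)


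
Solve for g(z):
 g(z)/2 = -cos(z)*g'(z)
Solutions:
 g(z) = C1*(sin(z) - 1)^(1/4)/(sin(z) + 1)^(1/4)


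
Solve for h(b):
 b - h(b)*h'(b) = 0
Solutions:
 h(b) = -sqrt(C1 + b^2)
 h(b) = sqrt(C1 + b^2)


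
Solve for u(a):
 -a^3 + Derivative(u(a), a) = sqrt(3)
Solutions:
 u(a) = C1 + a^4/4 + sqrt(3)*a


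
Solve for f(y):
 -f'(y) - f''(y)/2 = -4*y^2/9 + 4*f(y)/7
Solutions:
 f(y) = 7*y^2/9 - 49*y/18 + (C1*sin(sqrt(7)*y/7) + C2*cos(sqrt(7)*y/7))*exp(-y) + 245/72


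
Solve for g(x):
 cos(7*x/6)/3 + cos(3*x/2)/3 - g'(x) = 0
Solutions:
 g(x) = C1 + 2*sin(7*x/6)/7 + 2*sin(3*x/2)/9


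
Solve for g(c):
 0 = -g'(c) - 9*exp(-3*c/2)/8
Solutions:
 g(c) = C1 + 3*exp(-3*c/2)/4


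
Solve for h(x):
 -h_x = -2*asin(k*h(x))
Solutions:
 Integral(1/asin(_y*k), (_y, h(x))) = C1 + 2*x


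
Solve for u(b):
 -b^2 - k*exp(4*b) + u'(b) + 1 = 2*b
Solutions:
 u(b) = C1 + b^3/3 + b^2 - b + k*exp(4*b)/4


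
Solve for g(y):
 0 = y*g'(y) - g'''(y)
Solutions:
 g(y) = C1 + Integral(C2*airyai(y) + C3*airybi(y), y)


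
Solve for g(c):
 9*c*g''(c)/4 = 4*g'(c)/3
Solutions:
 g(c) = C1 + C2*c^(43/27)


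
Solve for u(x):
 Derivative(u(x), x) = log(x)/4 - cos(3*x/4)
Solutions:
 u(x) = C1 + x*log(x)/4 - x/4 - 4*sin(3*x/4)/3


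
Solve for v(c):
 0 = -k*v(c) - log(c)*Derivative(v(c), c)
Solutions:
 v(c) = C1*exp(-k*li(c))


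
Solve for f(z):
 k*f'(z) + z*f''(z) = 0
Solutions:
 f(z) = C1 + z^(1 - re(k))*(C2*sin(log(z)*Abs(im(k))) + C3*cos(log(z)*im(k)))


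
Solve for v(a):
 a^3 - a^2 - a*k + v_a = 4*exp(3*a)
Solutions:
 v(a) = C1 - a^4/4 + a^3/3 + a^2*k/2 + 4*exp(3*a)/3


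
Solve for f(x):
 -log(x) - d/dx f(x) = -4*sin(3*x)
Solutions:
 f(x) = C1 - x*log(x) + x - 4*cos(3*x)/3


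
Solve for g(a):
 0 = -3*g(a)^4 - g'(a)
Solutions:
 g(a) = (-3^(2/3) - 3*3^(1/6)*I)*(1/(C1 + 3*a))^(1/3)/6
 g(a) = (-3^(2/3) + 3*3^(1/6)*I)*(1/(C1 + 3*a))^(1/3)/6
 g(a) = (1/(C1 + 9*a))^(1/3)


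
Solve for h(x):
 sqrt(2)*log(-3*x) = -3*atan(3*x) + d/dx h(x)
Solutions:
 h(x) = C1 + sqrt(2)*x*(log(-x) - 1) + 3*x*atan(3*x) + sqrt(2)*x*log(3) - log(9*x^2 + 1)/2


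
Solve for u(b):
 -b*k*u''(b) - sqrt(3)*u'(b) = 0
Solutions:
 u(b) = C1 + b^(((re(k) - sqrt(3))*re(k) + im(k)^2)/(re(k)^2 + im(k)^2))*(C2*sin(sqrt(3)*log(b)*Abs(im(k))/(re(k)^2 + im(k)^2)) + C3*cos(sqrt(3)*log(b)*im(k)/(re(k)^2 + im(k)^2)))


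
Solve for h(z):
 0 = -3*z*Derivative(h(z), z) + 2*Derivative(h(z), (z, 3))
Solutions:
 h(z) = C1 + Integral(C2*airyai(2^(2/3)*3^(1/3)*z/2) + C3*airybi(2^(2/3)*3^(1/3)*z/2), z)


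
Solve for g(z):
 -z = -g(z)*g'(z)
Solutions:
 g(z) = -sqrt(C1 + z^2)
 g(z) = sqrt(C1 + z^2)


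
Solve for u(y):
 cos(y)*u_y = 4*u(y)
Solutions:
 u(y) = C1*(sin(y)^2 + 2*sin(y) + 1)/(sin(y)^2 - 2*sin(y) + 1)


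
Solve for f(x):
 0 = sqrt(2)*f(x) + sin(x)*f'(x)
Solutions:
 f(x) = C1*(cos(x) + 1)^(sqrt(2)/2)/(cos(x) - 1)^(sqrt(2)/2)


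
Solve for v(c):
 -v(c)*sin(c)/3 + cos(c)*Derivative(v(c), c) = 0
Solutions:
 v(c) = C1/cos(c)^(1/3)


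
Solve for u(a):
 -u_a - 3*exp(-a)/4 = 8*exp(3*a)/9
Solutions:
 u(a) = C1 - 8*exp(3*a)/27 + 3*exp(-a)/4


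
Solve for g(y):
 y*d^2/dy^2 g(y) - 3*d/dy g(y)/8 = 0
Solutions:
 g(y) = C1 + C2*y^(11/8)


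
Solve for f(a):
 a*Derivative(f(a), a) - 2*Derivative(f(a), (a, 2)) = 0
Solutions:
 f(a) = C1 + C2*erfi(a/2)


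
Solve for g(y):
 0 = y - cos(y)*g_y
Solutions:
 g(y) = C1 + Integral(y/cos(y), y)


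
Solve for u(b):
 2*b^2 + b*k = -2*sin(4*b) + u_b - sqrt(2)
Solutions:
 u(b) = C1 + 2*b^3/3 + b^2*k/2 + sqrt(2)*b - cos(4*b)/2


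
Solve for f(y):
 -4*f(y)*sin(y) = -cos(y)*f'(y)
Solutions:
 f(y) = C1/cos(y)^4


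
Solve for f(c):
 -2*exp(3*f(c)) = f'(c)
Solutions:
 f(c) = log((-3^(2/3) - 3*3^(1/6)*I)*(1/(C1 + 2*c))^(1/3)/6)
 f(c) = log((-3^(2/3) + 3*3^(1/6)*I)*(1/(C1 + 2*c))^(1/3)/6)
 f(c) = log(1/(C1 + 6*c))/3


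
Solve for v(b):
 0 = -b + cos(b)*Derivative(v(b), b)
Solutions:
 v(b) = C1 + Integral(b/cos(b), b)


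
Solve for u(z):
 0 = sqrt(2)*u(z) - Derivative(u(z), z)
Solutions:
 u(z) = C1*exp(sqrt(2)*z)


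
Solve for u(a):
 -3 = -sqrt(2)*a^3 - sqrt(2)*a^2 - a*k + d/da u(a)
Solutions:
 u(a) = C1 + sqrt(2)*a^4/4 + sqrt(2)*a^3/3 + a^2*k/2 - 3*a


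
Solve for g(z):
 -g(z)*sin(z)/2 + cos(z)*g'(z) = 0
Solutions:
 g(z) = C1/sqrt(cos(z))


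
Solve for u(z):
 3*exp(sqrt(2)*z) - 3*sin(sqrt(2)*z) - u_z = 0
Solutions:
 u(z) = C1 + 3*sqrt(2)*exp(sqrt(2)*z)/2 + 3*sqrt(2)*cos(sqrt(2)*z)/2


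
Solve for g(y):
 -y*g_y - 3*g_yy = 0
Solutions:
 g(y) = C1 + C2*erf(sqrt(6)*y/6)


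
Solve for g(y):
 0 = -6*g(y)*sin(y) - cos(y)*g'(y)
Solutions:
 g(y) = C1*cos(y)^6


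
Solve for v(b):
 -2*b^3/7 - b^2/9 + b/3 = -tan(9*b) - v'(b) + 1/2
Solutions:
 v(b) = C1 + b^4/14 + b^3/27 - b^2/6 + b/2 + log(cos(9*b))/9


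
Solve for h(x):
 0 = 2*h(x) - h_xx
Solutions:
 h(x) = C1*exp(-sqrt(2)*x) + C2*exp(sqrt(2)*x)


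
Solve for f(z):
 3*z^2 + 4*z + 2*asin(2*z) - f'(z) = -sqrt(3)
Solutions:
 f(z) = C1 + z^3 + 2*z^2 + 2*z*asin(2*z) + sqrt(3)*z + sqrt(1 - 4*z^2)


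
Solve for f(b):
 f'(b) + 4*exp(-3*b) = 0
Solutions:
 f(b) = C1 + 4*exp(-3*b)/3


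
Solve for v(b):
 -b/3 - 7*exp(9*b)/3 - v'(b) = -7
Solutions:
 v(b) = C1 - b^2/6 + 7*b - 7*exp(9*b)/27


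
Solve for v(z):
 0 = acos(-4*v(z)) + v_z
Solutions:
 Integral(1/acos(-4*_y), (_y, v(z))) = C1 - z


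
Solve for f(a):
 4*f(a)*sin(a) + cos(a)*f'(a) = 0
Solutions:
 f(a) = C1*cos(a)^4


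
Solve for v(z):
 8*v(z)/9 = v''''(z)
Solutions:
 v(z) = C1*exp(-2^(3/4)*sqrt(3)*z/3) + C2*exp(2^(3/4)*sqrt(3)*z/3) + C3*sin(2^(3/4)*sqrt(3)*z/3) + C4*cos(2^(3/4)*sqrt(3)*z/3)


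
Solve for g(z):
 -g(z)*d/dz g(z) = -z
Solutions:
 g(z) = -sqrt(C1 + z^2)
 g(z) = sqrt(C1 + z^2)


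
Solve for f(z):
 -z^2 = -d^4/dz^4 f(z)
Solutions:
 f(z) = C1 + C2*z + C3*z^2 + C4*z^3 + z^6/360


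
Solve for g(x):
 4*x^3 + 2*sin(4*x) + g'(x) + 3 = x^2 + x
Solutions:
 g(x) = C1 - x^4 + x^3/3 + x^2/2 - 3*x + cos(4*x)/2


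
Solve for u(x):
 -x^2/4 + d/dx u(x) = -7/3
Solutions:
 u(x) = C1 + x^3/12 - 7*x/3


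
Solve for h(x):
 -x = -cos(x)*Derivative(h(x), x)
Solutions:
 h(x) = C1 + Integral(x/cos(x), x)


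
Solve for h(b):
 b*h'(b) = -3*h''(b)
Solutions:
 h(b) = C1 + C2*erf(sqrt(6)*b/6)


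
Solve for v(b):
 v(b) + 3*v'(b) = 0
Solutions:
 v(b) = C1*exp(-b/3)


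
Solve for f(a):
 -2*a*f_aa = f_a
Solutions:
 f(a) = C1 + C2*sqrt(a)


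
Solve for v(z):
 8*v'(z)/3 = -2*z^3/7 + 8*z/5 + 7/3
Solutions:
 v(z) = C1 - 3*z^4/112 + 3*z^2/10 + 7*z/8


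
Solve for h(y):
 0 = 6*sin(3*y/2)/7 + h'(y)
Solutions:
 h(y) = C1 + 4*cos(3*y/2)/7


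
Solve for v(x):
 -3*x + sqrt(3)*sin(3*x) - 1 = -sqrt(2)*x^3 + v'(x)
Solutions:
 v(x) = C1 + sqrt(2)*x^4/4 - 3*x^2/2 - x - sqrt(3)*cos(3*x)/3


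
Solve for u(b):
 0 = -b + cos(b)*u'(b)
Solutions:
 u(b) = C1 + Integral(b/cos(b), b)


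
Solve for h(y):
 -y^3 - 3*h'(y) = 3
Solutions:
 h(y) = C1 - y^4/12 - y


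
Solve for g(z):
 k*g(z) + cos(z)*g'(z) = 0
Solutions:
 g(z) = C1*exp(k*(log(sin(z) - 1) - log(sin(z) + 1))/2)


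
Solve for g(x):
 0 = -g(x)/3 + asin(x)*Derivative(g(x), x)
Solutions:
 g(x) = C1*exp(Integral(1/asin(x), x)/3)


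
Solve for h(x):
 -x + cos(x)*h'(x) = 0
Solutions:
 h(x) = C1 + Integral(x/cos(x), x)


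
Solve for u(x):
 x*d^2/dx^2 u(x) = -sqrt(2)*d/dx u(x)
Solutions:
 u(x) = C1 + C2*x^(1 - sqrt(2))


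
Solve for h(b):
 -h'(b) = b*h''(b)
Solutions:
 h(b) = C1 + C2*log(b)


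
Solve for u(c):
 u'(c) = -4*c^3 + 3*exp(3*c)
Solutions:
 u(c) = C1 - c^4 + exp(3*c)


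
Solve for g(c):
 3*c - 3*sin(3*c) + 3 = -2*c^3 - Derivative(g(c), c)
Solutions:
 g(c) = C1 - c^4/2 - 3*c^2/2 - 3*c - cos(3*c)


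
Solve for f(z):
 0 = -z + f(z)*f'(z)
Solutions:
 f(z) = -sqrt(C1 + z^2)
 f(z) = sqrt(C1 + z^2)


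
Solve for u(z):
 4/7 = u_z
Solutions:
 u(z) = C1 + 4*z/7


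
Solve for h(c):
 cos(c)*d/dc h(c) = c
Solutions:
 h(c) = C1 + Integral(c/cos(c), c)


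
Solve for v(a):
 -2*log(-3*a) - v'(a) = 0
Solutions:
 v(a) = C1 - 2*a*log(-a) + 2*a*(1 - log(3))


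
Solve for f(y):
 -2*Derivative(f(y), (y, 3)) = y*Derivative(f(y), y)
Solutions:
 f(y) = C1 + Integral(C2*airyai(-2^(2/3)*y/2) + C3*airybi(-2^(2/3)*y/2), y)


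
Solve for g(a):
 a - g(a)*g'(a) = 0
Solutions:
 g(a) = -sqrt(C1 + a^2)
 g(a) = sqrt(C1 + a^2)


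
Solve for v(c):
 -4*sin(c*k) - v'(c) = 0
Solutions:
 v(c) = C1 + 4*cos(c*k)/k


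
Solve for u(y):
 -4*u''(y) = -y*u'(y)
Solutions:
 u(y) = C1 + C2*erfi(sqrt(2)*y/4)


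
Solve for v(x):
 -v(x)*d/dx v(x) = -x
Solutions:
 v(x) = -sqrt(C1 + x^2)
 v(x) = sqrt(C1 + x^2)


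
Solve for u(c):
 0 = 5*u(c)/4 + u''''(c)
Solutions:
 u(c) = (C1*sin(5^(1/4)*c/2) + C2*cos(5^(1/4)*c/2))*exp(-5^(1/4)*c/2) + (C3*sin(5^(1/4)*c/2) + C4*cos(5^(1/4)*c/2))*exp(5^(1/4)*c/2)


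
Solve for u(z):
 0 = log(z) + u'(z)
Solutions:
 u(z) = C1 - z*log(z) + z


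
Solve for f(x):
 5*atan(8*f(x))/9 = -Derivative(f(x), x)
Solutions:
 Integral(1/atan(8*_y), (_y, f(x))) = C1 - 5*x/9


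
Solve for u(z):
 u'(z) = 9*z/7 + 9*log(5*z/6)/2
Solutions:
 u(z) = C1 + 9*z^2/14 + 9*z*log(z)/2 - 9*z*log(6)/2 - 9*z/2 + 9*z*log(5)/2


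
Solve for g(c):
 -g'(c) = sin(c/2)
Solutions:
 g(c) = C1 + 2*cos(c/2)


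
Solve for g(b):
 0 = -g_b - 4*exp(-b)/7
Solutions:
 g(b) = C1 + 4*exp(-b)/7


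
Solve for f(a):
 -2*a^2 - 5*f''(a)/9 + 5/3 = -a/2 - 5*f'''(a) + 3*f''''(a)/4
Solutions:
 f(a) = C1 + C2*a + C3*exp(2*a*(15 - sqrt(210))/9) + C4*exp(2*a*(sqrt(210) + 15)/9) - 3*a^4/10 - 213*a^3/20 - 28119*a^2/100


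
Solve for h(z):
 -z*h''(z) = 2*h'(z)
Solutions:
 h(z) = C1 + C2/z


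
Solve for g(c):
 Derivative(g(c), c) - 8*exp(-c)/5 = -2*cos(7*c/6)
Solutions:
 g(c) = C1 - 12*sin(7*c/6)/7 - 8*exp(-c)/5


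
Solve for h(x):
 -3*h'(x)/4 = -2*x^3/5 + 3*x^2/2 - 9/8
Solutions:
 h(x) = C1 + 2*x^4/15 - 2*x^3/3 + 3*x/2


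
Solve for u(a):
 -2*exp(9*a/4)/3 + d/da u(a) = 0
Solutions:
 u(a) = C1 + 8*exp(9*a/4)/27


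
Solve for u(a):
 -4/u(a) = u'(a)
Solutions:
 u(a) = -sqrt(C1 - 8*a)
 u(a) = sqrt(C1 - 8*a)


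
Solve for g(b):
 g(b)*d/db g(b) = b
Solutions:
 g(b) = -sqrt(C1 + b^2)
 g(b) = sqrt(C1 + b^2)


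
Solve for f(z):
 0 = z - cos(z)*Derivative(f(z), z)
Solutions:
 f(z) = C1 + Integral(z/cos(z), z)


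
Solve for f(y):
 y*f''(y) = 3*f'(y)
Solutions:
 f(y) = C1 + C2*y^4


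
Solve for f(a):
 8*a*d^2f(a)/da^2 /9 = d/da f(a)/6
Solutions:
 f(a) = C1 + C2*a^(19/16)


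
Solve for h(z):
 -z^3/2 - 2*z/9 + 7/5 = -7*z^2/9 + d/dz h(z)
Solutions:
 h(z) = C1 - z^4/8 + 7*z^3/27 - z^2/9 + 7*z/5


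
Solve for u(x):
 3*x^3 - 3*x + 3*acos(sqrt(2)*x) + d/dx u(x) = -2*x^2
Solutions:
 u(x) = C1 - 3*x^4/4 - 2*x^3/3 + 3*x^2/2 - 3*x*acos(sqrt(2)*x) + 3*sqrt(2)*sqrt(1 - 2*x^2)/2


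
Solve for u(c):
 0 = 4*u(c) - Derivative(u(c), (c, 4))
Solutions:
 u(c) = C1*exp(-sqrt(2)*c) + C2*exp(sqrt(2)*c) + C3*sin(sqrt(2)*c) + C4*cos(sqrt(2)*c)


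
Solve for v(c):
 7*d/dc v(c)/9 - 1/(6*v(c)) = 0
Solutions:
 v(c) = -sqrt(C1 + 21*c)/7
 v(c) = sqrt(C1 + 21*c)/7


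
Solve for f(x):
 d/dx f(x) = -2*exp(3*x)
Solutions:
 f(x) = C1 - 2*exp(3*x)/3


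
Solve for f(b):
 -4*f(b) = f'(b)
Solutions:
 f(b) = C1*exp(-4*b)


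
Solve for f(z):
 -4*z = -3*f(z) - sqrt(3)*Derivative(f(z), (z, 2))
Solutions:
 f(z) = C1*sin(3^(1/4)*z) + C2*cos(3^(1/4)*z) + 4*z/3


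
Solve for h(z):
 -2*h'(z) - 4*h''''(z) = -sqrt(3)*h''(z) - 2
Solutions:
 h(z) = C1 + C2*exp(z*(3^(5/6)/(sqrt(36 - sqrt(3)) + 6)^(1/3) + 3^(2/3)*(sqrt(36 - sqrt(3)) + 6)^(1/3))/12)*sin(z*(-3^(1/6)*(sqrt(36 - sqrt(3)) + 6)^(1/3) + 3^(1/3)/(sqrt(36 - sqrt(3)) + 6)^(1/3))/4) + C3*exp(z*(3^(5/6)/(sqrt(36 - sqrt(3)) + 6)^(1/3) + 3^(2/3)*(sqrt(36 - sqrt(3)) + 6)^(1/3))/12)*cos(z*(-3^(1/6)*(sqrt(36 - sqrt(3)) + 6)^(1/3) + 3^(1/3)/(sqrt(36 - sqrt(3)) + 6)^(1/3))/4) + C4*exp(-z*(3^(5/6)/(sqrt(36 - sqrt(3)) + 6)^(1/3) + 3^(2/3)*(sqrt(36 - sqrt(3)) + 6)^(1/3))/6) + z
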